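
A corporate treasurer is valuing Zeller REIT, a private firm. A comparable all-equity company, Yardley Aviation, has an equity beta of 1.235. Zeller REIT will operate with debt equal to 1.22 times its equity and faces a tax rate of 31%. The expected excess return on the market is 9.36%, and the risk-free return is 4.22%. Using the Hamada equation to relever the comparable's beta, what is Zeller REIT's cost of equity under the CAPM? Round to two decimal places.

β_L = β_U × [1 + (1 − t)(D/E)] = 1.235 × [1 + (1 − 0.31) × 1.22]
    = 1.235 × [1 + 0.69 × 1.22] = 1.235 × 1.8418 = 2.2746
E(R) = R_f + β_L × MRP = 4.22% + 2.2746 × 9.36% = 25.51%

25.51%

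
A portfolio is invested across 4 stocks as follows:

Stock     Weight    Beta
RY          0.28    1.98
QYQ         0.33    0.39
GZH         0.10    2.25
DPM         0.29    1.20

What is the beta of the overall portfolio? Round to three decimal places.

1.256

β_P = Σ w_i β_i = 0.28×1.98 + 0.33×0.39 + 0.10×2.25 + 0.29×1.20 = 1.2561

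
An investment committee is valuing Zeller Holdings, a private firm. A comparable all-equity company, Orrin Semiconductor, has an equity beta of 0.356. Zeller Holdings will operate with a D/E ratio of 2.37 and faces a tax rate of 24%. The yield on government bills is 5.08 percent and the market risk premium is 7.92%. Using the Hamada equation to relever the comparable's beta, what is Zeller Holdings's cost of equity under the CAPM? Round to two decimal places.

12.98%

β_L = β_U × [1 + (1 − t)(D/E)] = 0.356 × [1 + (1 − 0.24) × 2.37]
    = 0.356 × [1 + 0.76 × 2.37] = 0.356 × 2.8012 = 0.9972
E(R) = R_f + β_L × MRP = 5.08% + 0.9972 × 7.92% = 12.98%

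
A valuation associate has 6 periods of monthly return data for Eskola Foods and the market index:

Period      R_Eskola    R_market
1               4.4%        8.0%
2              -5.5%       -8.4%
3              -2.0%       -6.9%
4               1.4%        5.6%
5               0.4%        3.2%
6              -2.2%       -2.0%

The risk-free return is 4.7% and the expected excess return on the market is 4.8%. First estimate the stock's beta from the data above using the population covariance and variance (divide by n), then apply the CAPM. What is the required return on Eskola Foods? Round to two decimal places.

Mean R_i = (4.4 − 5.5 − 2.0 + 1.4 + 0.4 − 2.2) / 6 = -0.5833%
Mean R_m = (8.0 − 8.4 − 6.9 + 5.6 + 3.2 − 2.0) / 6 = -0.0833%
Σ(R_i − R̄_i)(R_m − R̄_m) = 108.4283  ⇒  Cov = 108.4283 / 6 = 18.0714
Σ(R_m − R̄_m)² = 227.7283  ⇒  Var(R_m) = 227.7283 / 6 = 37.9547
β = Cov / Var(R_m) = 18.0714 / 37.9547 = 0.4761
E(R) = R_f + β × MRP = 4.7% + 0.4761 × 4.8% = 6.99%

6.99%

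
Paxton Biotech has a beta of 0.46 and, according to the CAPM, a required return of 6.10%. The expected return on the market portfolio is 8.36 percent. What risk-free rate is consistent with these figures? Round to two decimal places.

E(R) = R_f + β(E(R_m) − R_f) = R_f(1 − β) + β·E(R_m)
6.10% = R_f × (1 − 0.46) + 0.46 × 8.36%
6.10% = R_f × 0.54 + 3.8456%
R_f = (6.10% − 3.8456%) / 0.54 = 4.17%

4.17%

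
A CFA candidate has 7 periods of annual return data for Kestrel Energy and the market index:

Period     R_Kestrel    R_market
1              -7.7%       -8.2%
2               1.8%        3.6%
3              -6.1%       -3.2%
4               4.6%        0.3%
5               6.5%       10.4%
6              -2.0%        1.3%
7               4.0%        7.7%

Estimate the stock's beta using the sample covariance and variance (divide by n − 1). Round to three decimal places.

0.770

Mean R_i = (-7.7 + 1.8 − 6.1 + 4.6 + 6.5 − 2.0 + 4.0) / 7 = 0.1571%
Mean R_m = (-8.2 + 3.6 − 3.2 + 0.3 + 10.4 + 1.3 + 7.7) / 7 = 1.7000%
Σ(R_i − R̄_i)(R_m − R̄_m) = 184.4500  ⇒  Cov = 184.4500 / 6 = 30.7417
Σ(R_m − R̄_m)² = 239.4400  ⇒  Var(R_m) = 239.4400 / 6 = 39.9067
β = Cov / Var(R_m) = 30.7417 / 39.9067 = 0.7703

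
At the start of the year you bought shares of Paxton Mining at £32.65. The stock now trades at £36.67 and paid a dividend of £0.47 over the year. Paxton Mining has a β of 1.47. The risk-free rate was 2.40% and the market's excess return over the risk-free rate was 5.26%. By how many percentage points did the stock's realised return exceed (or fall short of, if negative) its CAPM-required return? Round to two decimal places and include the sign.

Realised HPR = (P1 + D1 − P0) / P0 = (36.67 + 0.47 − 32.65) / 32.65 = 4.49 / 32.65 = 13.7519%
CAPM required = R_f + β·MRP = 2.40% + 1.47 × 5.26% = 10.1322%
α = realised − required = 13.7519% − 10.1322% = +3.62%

+3.62%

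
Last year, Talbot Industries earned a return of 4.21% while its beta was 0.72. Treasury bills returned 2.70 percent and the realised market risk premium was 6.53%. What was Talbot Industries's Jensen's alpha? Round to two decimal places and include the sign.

CAPM benchmark = R_f + β(R_m − R_f) = 2.70% + 0.72 × 6.53% = 7.4016%
α = actual − benchmark = 4.21% − 7.4016% = -3.19%

-3.19%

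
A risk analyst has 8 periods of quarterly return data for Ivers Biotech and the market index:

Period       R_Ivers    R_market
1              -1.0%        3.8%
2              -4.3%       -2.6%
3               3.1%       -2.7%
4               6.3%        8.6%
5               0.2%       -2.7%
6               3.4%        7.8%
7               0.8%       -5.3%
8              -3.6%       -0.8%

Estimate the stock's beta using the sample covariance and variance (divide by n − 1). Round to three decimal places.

Mean R_i = (-1.0 − 4.3 + 3.1 + 6.3 + 0.2 + 3.4 + 0.8 − 3.6) / 8 = 0.6125%
Mean R_m = (3.8 − 2.6 − 2.7 + 8.6 − 2.7 + 7.8 − 5.3 − 0.8) / 8 = 0.7625%
Σ(R_i − R̄_i)(R_m − R̄_m) = 74.0738  ⇒  Cov = 74.0738 / 7 = 10.5820
Σ(R_m − R̄_m)² = 194.6588  ⇒  Var(R_m) = 194.6588 / 7 = 27.8084
β = Cov / Var(R_m) = 10.5820 / 27.8084 = 0.3805

0.381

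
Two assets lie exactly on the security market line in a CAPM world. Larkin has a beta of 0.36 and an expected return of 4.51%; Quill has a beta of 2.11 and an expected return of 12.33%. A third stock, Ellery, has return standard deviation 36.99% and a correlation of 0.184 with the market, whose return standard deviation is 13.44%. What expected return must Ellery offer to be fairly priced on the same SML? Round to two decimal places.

MRP = (12.33% − 4.51%) / (2.11 − 0.36) = 4.4686%
R_f = 4.51% − 0.36 × 4.4686% = 2.9013%
β_Ellery = ρ·σ_i/σ_m = 0.184 × 36.99 / 13.44 = 0.5064
E(R_Ellery) = R_f + β × MRP = 2.9013% + 0.5064 × 4.4686% = 5.16%

5.16%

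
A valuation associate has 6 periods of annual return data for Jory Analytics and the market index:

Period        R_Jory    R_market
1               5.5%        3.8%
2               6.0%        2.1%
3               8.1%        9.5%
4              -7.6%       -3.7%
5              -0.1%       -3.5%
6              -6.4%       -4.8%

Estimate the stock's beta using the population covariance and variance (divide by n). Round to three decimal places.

Mean R_i = (5.5 + 6.0 + 8.1 − 7.6 − 0.1 − 6.4) / 6 = 0.9167%
Mean R_m = (3.8 + 2.1 + 9.5 − 3.7 − 3.5 − 4.8) / 6 = 0.5667%
Σ(R_i − R̄_i)(R_m − R̄_m) = 166.5233  ⇒  Cov = 166.5233 / 6 = 27.7539
Σ(R_m − R̄_m)² = 156.1533  ⇒  Var(R_m) = 156.1533 / 6 = 26.0256
β = Cov / Var(R_m) = 27.7539 / 26.0256 = 1.0664

1.066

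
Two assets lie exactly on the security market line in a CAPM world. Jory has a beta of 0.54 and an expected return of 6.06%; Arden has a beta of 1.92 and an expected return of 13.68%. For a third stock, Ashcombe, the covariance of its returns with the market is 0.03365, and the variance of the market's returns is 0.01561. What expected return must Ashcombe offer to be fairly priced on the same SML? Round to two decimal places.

MRP = (13.68% − 6.06%) / (1.92 − 0.54) = 5.5217%
R_f = 6.06% − 0.54 × 5.5217% = 3.0783%
β_Ashcombe = Cov / Var(R_m) = 0.03365 / 0.01561 = 2.1557
E(R_Ashcombe) = R_f + β × MRP = 3.0783% + 2.1557 × 5.5217% = 14.98%

14.98%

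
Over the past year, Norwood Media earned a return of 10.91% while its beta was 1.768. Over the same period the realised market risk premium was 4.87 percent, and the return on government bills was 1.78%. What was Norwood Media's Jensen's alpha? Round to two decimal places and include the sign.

+0.52%

CAPM benchmark = R_f + β(R_m − R_f) = 1.78% + 1.768 × 4.87% = 10.39016%
α = actual − benchmark = 10.91% − 10.39016% = +0.52%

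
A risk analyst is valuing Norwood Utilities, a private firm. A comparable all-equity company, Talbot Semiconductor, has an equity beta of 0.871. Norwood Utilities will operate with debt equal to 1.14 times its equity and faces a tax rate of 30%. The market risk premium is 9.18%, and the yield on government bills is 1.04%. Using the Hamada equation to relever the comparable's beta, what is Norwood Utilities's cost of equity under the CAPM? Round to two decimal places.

β_L = β_U × [1 + (1 − t)(D/E)] = 0.871 × [1 + (1 − 0.30) × 1.14]
    = 0.871 × [1 + 0.70 × 1.14] = 0.871 × 1.7980 = 1.5661
E(R) = R_f + β_L × MRP = 1.04% + 1.5661 × 9.18% = 15.42%

15.42%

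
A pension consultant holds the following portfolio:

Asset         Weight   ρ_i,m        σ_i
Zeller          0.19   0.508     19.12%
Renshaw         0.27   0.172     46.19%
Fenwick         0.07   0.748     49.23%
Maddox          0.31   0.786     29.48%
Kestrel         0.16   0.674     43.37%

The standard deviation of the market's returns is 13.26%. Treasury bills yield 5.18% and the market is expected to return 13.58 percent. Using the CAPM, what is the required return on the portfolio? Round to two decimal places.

16.85%

β_Zeller = 0.508 × 19.12% / 13.26% = 0.7325
β_Renshaw = 0.172 × 46.19% / 13.26% = 0.5991
β_Fenwick = 0.748 × 49.23% / 13.26% = 2.7771
β_Maddox = 0.786 × 29.48% / 13.26% = 1.7475
β_Kestrel = 0.674 × 43.37% / 13.26% = 2.2045
β_P = Σ w_i β_i = 0.19×0.7325 + 0.27×0.5991 + 0.07×2.7771 + 0.31×1.7475 + 0.16×2.2045 = 1.3898
MRP = 13.58% − 5.18% = 8.40%
E(R_P) = R_f + β_P × MRP = 5.18% + 1.3898 × 8.40% = 16.85%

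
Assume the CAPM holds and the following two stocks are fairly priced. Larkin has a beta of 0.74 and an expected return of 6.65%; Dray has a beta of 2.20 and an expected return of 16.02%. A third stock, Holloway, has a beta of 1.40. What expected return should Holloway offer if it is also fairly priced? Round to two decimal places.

MRP (SML slope) = (16.02% − 6.65%) / (2.20 − 0.74) = 9.37% / 1.46 = 6.4178%
R_f (intercept) = 6.65% − 0.74 × 6.4178% = 1.9008%
E(R_Holloway) = R_f + β × MRP = 1.9008% + 1.40 × 6.4178% = 10.89%

10.89%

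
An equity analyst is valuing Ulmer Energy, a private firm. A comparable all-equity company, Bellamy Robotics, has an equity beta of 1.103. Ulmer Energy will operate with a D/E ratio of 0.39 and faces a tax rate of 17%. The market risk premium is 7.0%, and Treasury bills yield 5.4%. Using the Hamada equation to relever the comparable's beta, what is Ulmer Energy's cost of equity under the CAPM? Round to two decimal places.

β_L = β_U × [1 + (1 − t)(D/E)] = 1.103 × [1 + (1 − 0.17) × 0.39]
    = 1.103 × [1 + 0.83 × 0.39] = 1.103 × 1.3237 = 1.4600
E(R) = R_f + β_L × MRP = 5.4% + 1.4600 × 7.0% = 15.62%

15.62%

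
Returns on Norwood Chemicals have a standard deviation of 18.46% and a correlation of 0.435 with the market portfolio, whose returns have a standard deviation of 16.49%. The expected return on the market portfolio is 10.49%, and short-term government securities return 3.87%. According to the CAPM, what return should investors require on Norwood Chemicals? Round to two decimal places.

β = ρ × σ_i / σ_m = 0.435 × 18.46% / 16.49% = 0.4870
MRP = 10.49% − 3.87% = 6.62%
E(R) = 3.87% + 0.4870 × 6.62% = 7.09%

7.09%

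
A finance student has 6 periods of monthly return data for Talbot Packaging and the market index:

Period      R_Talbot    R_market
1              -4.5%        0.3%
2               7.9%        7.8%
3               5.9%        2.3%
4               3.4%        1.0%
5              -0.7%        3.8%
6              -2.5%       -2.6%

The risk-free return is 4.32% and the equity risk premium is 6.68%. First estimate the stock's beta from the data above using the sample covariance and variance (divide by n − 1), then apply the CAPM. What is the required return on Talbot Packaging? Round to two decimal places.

Mean R_i = (-4.5 + 7.9 + 5.9 + 3.4 − 0.7 − 2.5) / 6 = 1.5833%
Mean R_m = (0.3 + 7.8 + 2.3 + 1.0 + 3.8 − 2.6) / 6 = 2.1000%
Σ(R_i − R̄_i)(R_m − R̄_m) = 61.1300  ⇒  Cov = 61.1300 / 5 = 12.2260
Σ(R_m − R̄_m)² = 61.9600  ⇒  Var(R_m) = 61.9600 / 5 = 12.3920
β = Cov / Var(R_m) = 12.2260 / 12.3920 = 0.9866
E(R) = R_f + β × MRP = 4.32% + 0.9866 × 6.68% = 10.91%

10.91%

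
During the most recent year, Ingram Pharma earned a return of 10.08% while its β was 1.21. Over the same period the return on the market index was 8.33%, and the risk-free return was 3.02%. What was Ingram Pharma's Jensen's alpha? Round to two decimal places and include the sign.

+0.63%

Market excess return = 8.33% − 3.02% = 5.31%
CAPM benchmark = R_f + β(R_m − R_f) = 3.02% + 1.21 × 5.31% = 9.4451%
α = actual − benchmark = 10.08% − 9.4451% = +0.63%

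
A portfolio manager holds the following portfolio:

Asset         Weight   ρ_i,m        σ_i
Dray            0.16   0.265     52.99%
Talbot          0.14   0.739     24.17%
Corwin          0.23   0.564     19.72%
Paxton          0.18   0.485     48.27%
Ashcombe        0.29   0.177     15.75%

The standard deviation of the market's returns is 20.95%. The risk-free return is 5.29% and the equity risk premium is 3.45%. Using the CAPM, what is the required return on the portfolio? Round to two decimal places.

7.32%

β_Dray = 0.265 × 52.99% / 20.95% = 0.6703
β_Talbot = 0.739 × 24.17% / 20.95% = 0.8526
β_Corwin = 0.564 × 19.72% / 20.95% = 0.5309
β_Paxton = 0.485 × 48.27% / 20.95% = 1.1175
β_Ashcombe = 0.177 × 15.75% / 20.95% = 0.1331
β_P = Σ w_i β_i = 0.16×0.6703 + 0.14×0.8526 + 0.23×0.5309 + 0.18×1.1175 + 0.29×0.1331 = 0.5885
E(R_P) = R_f + β_P × MRP = 5.29% + 0.5885 × 3.45% = 7.32%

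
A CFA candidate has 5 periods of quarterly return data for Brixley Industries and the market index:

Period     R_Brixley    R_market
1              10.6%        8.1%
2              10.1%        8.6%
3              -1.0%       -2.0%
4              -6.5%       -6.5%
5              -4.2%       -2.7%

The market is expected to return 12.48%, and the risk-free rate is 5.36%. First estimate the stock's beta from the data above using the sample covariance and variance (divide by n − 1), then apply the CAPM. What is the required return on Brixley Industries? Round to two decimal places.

Mean R_i = (10.6 + 10.1 − 1.0 − 6.5 − 4.2) / 5 = 1.8000%
Mean R_m = (8.1 + 8.6 − 2.0 − 6.5 − 2.7) / 5 = 1.1000%
Σ(R_i − R̄_i)(R_m − R̄_m) = 218.4100  ⇒  Cov = 218.4100 / 4 = 54.6025
Σ(R_m − R̄_m)² = 187.0600  ⇒  Var(R_m) = 187.0600 / 4 = 46.7650
β = Cov / Var(R_m) = 54.6025 / 46.7650 = 1.1676
MRP = 12.48% − 5.36% = 7.12%
E(R) = R_f + β × MRP = 5.36% + 1.1676 × 7.12% = 13.67%

13.67%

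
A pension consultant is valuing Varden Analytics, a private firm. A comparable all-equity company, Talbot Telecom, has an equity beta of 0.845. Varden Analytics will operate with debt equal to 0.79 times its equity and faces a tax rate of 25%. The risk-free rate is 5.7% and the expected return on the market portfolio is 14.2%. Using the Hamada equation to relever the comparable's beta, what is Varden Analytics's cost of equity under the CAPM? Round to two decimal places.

β_L = β_U × [1 + (1 − t)(D/E)] = 0.845 × [1 + (1 − 0.25) × 0.79]
    = 0.845 × [1 + 0.75 × 0.79] = 0.845 × 1.5925 = 1.3457
MRP = 14.2% − 5.7% = 8.50%
E(R) = R_f + β_L × MRP = 5.7% + 1.3457 × 8.5% = 17.14%

17.14%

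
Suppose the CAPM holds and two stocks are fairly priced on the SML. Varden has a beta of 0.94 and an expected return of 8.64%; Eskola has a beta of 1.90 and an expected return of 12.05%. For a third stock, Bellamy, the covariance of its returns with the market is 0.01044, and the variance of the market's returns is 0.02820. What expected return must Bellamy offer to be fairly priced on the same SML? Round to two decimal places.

6.62%

MRP = (12.05% − 8.64%) / (1.90 − 0.94) = 3.5521%
R_f = 8.64% − 0.94 × 3.5521% = 5.3010%
β_Bellamy = Cov / Var(R_m) = 0.01044 / 0.02820 = 0.3702
E(R_Bellamy) = R_f + β × MRP = 5.3010% + 0.3702 × 3.5521% = 6.62%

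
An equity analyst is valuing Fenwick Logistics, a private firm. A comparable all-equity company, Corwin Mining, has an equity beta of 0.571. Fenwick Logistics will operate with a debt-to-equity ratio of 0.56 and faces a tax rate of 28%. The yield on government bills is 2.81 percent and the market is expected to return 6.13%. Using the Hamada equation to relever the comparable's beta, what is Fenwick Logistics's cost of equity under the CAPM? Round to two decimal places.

5.47%

β_L = β_U × [1 + (1 − t)(D/E)] = 0.571 × [1 + (1 − 0.28) × 0.56]
    = 0.571 × [1 + 0.72 × 0.56] = 0.571 × 1.4032 = 0.8012
MRP = 6.13% − 2.81% = 3.32%
E(R) = R_f + β_L × MRP = 2.81% + 0.8012 × 3.32% = 5.47%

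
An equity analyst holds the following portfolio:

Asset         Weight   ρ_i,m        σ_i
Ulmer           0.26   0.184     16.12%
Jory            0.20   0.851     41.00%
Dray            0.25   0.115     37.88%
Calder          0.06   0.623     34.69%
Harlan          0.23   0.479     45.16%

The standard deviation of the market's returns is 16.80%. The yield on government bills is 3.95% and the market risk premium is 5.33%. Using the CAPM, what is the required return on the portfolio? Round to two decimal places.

8.74%

β_Ulmer = 0.184 × 16.12% / 16.80% = 0.1766
β_Jory = 0.851 × 41.00% / 16.80% = 2.0768
β_Dray = 0.115 × 37.88% / 16.80% = 0.2593
β_Calder = 0.623 × 34.69% / 16.80% = 1.2864
β_Harlan = 0.479 × 45.16% / 16.80% = 1.2876
β_P = Σ w_i β_i = 0.26×0.1766 + 0.20×2.0768 + 0.25×0.2593 + 0.06×1.2864 + 0.23×1.2876 = 0.8994
E(R_P) = R_f + β_P × MRP = 3.95% + 0.8994 × 5.33% = 8.74%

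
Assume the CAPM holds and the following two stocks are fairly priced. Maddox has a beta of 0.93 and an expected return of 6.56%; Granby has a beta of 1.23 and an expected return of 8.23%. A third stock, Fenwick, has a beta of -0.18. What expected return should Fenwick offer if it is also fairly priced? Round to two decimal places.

MRP (SML slope) = (8.23% − 6.56%) / (1.23 − 0.93) = 1.67% / 0.30 = 5.5667%
R_f (intercept) = 6.56% − 0.93 × 5.5667% = 1.3830%
E(R_Fenwick) = R_f + β × MRP = 1.3830% + -0.18 × 5.5667% = 0.38%

0.38%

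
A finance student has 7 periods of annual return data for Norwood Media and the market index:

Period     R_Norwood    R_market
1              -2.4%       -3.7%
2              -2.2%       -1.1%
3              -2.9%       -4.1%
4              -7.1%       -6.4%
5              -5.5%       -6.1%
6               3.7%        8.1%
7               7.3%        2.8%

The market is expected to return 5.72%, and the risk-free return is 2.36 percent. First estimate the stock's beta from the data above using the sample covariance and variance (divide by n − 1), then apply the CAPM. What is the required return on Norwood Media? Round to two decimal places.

Mean R_i = (-2.4 − 2.2 − 2.9 − 7.1 − 5.5 + 3.7 + 7.3) / 7 = -1.3000%
Mean R_m = (-3.7 − 1.1 − 4.1 − 6.4 − 6.1 + 8.1 + 2.8) / 7 = -1.5000%
Σ(R_i − R̄_i)(R_m − R̄_m) = 138.9400  ⇒  Cov = 138.9400 / 6 = 23.1567
Σ(R_m − R̄_m)² = 167.5800  ⇒  Var(R_m) = 167.5800 / 6 = 27.9300
β = Cov / Var(R_m) = 23.1567 / 27.9300 = 0.8291
MRP = 5.72% − 2.36% = 3.36%
E(R) = R_f + β × MRP = 2.36% + 0.8291 × 3.36% = 5.15%

5.15%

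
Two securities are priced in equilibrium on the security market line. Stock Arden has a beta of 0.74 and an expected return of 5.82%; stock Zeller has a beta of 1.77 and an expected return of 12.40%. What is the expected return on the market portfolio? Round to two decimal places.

Both satisfy E(R) = R_f + β·MRP, so the slope of the SML is
MRP = (12.40% − 5.82%) / (1.77 − 0.74) = 6.58% / 1.03 = 6.3883%
R_f = E(R_Arden) − β_Arden·MRP = 5.82% − 0.74 × 6.3883% = 1.0927%
E(R_m) = R_f + MRP = 1.0927% + 6.3883% = 7.48%

7.48%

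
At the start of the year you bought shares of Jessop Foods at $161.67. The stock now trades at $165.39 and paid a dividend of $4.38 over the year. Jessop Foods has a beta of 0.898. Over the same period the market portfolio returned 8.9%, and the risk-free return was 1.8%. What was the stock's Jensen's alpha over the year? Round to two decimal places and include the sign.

-3.17%

Realised HPR = (P1 + D1 − P0) / P0 = (165.39 + 4.38 − 161.67) / 161.67 = 8.10 / 161.67 = 5.0102%
MRP = 8.9% − 1.8% = 7.10%
CAPM required = R_f + β·MRP = 1.8% + 0.898 × 7.1% = 8.1758%
α = realised − required = 5.0102% − 8.1758% = -3.17%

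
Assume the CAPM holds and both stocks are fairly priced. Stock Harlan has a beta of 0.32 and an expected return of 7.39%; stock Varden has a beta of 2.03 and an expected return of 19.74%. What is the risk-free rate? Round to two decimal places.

Both satisfy E(R) = R_f + β·MRP, so the slope of the SML is
MRP = (19.74% − 7.39%) / (2.03 − 0.32) = 12.35% / 1.71 = 7.2222%
R_f = E(R_Harlan) − β_Harlan·MRP = 7.39% − 0.32 × 7.2222% = 5.0789%

5.08%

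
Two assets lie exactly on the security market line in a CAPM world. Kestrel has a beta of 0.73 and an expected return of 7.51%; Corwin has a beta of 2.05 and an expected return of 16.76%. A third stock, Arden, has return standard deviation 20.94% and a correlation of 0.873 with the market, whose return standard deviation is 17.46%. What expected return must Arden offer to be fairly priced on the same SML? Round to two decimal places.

9.73%

MRP = (16.76% − 7.51%) / (2.05 − 0.73) = 7.0076%
R_f = 7.51% − 0.73 × 7.0076% = 2.3945%
β_Arden = ρ·σ_i/σ_m = 0.873 × 20.94 / 17.46 = 1.0470
E(R_Arden) = R_f + β × MRP = 2.3945% + 1.0470 × 7.0076% = 9.73%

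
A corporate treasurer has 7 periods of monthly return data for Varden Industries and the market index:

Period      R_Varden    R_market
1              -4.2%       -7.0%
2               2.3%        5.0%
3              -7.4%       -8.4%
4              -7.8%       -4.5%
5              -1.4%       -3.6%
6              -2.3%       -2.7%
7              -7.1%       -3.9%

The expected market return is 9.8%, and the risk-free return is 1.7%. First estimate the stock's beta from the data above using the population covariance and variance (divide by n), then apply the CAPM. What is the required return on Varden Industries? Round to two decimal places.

Mean R_i = (-4.2 + 2.3 − 7.4 − 7.8 − 1.4 − 2.3 − 7.1) / 7 = -3.9857%
Mean R_m = (-7.0 + 5.0 − 8.4 − 4.5 − 3.6 − 2.7 − 3.9) / 7 = -3.5857%
Σ(R_i − R̄_i)(R_m − R̄_m) = 77.0586  ⇒  Cov = 77.0586 / 7 = 11.0084
Σ(R_m − R̄_m)² = 110.2686  ⇒  Var(R_m) = 110.2686 / 7 = 15.7527
β = Cov / Var(R_m) = 11.0084 / 15.7527 = 0.6988
MRP = 9.8% − 1.7% = 8.10%
E(R) = R_f + β × MRP = 1.7% + 0.6988 × 8.1% = 7.36%

7.36%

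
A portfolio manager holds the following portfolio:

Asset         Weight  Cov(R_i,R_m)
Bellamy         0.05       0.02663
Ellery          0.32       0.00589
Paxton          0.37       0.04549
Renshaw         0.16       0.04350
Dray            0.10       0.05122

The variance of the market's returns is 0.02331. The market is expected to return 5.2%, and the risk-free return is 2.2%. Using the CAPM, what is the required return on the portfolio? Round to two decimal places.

6.34%

β_Bellamy = 0.02663 / 0.02331 = 1.1424
β_Ellery = 0.00589 / 0.02331 = 0.2527
β_Paxton = 0.04549 / 0.02331 = 1.9515
β_Renshaw = 0.04350 / 0.02331 = 1.8662
β_Dray = 0.05122 / 0.02331 = 2.1973
β_P = Σ w_i β_i = 0.05×1.1424 + 0.32×0.2527 + 0.37×1.9515 + 0.16×1.8662 + 0.10×2.1973 = 1.3784
MRP = 5.2% − 2.2% = 3.00%
E(R_P) = R_f + β_P × MRP = 2.2% + 1.3784 × 3.0% = 6.34%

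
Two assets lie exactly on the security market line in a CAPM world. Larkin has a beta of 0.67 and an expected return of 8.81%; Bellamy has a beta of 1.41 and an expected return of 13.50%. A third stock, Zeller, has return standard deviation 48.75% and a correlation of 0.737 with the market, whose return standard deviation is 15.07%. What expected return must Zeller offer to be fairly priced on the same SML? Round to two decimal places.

19.67%

MRP = (13.50% − 8.81%) / (1.41 − 0.67) = 6.3378%
R_f = 8.81% − 0.67 × 6.3378% = 4.5637%
β_Zeller = ρ·σ_i/σ_m = 0.737 × 48.75 / 15.07 = 2.3841
E(R_Zeller) = R_f + β × MRP = 4.5637% + 2.3841 × 6.3378% = 19.67%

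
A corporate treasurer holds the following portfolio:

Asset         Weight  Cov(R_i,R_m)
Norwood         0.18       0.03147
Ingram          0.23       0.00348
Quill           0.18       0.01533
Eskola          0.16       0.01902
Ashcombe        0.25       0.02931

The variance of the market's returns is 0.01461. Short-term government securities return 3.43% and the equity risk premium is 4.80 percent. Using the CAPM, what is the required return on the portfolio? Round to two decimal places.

9.87%

β_Norwood = 0.03147 / 0.01461 = 2.1540
β_Ingram = 0.00348 / 0.01461 = 0.2382
β_Quill = 0.01533 / 0.01461 = 1.0493
β_Eskola = 0.01902 / 0.01461 = 1.3018
β_Ashcombe = 0.02931 / 0.01461 = 2.0062
β_P = Σ w_i β_i = 0.18×2.1540 + 0.23×0.2382 + 0.18×1.0493 + 0.16×1.3018 + 0.25×2.0062 = 1.3412
E(R_P) = R_f + β_P × MRP = 3.43% + 1.3412 × 4.80% = 9.87%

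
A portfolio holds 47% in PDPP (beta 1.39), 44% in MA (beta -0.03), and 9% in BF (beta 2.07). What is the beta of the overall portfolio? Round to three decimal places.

0.826

β_P = Σ w_i β_i = 0.47×1.39 + 0.44×-0.03 + 0.09×2.07 = 0.8264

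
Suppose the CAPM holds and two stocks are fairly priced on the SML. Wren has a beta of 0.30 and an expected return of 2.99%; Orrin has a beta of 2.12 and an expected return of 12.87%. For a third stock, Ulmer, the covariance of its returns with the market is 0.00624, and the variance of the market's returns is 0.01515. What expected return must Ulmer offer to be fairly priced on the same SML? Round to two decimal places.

3.60%

MRP = (12.87% − 2.99%) / (2.12 − 0.30) = 5.4286%
R_f = 2.99% − 0.30 × 5.4286% = 1.3614%
β_Ulmer = Cov / Var(R_m) = 0.00624 / 0.01515 = 0.4119
E(R_Ulmer) = R_f + β × MRP = 1.3614% + 0.4119 × 5.4286% = 3.60%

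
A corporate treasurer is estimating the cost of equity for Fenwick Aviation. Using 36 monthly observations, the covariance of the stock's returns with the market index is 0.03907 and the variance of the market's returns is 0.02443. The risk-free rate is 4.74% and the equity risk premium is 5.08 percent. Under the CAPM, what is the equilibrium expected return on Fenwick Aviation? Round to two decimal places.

β = Cov(R_i, R_m) / Var(R_m) = 0.03907 / 0.02443 = 1.5993
E(R) = R_f + β × MRP = 4.74% + 1.5993 × 5.08% = 12.86%

12.86%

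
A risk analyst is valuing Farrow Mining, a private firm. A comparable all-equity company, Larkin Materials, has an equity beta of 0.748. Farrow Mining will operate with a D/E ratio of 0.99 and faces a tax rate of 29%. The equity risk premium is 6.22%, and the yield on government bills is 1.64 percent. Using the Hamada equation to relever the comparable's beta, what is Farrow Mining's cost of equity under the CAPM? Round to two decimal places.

9.56%

β_L = β_U × [1 + (1 − t)(D/E)] = 0.748 × [1 + (1 − 0.29) × 0.99]
    = 0.748 × [1 + 0.71 × 0.99] = 0.748 × 1.7029 = 1.2738
E(R) = R_f + β_L × MRP = 1.64% + 1.2738 × 6.22% = 9.56%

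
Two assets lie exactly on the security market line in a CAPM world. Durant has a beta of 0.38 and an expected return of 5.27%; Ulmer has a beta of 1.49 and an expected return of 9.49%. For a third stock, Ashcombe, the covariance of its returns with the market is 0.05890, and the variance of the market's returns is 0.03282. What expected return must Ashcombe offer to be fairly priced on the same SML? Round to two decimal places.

10.65%

MRP = (9.49% − 5.27%) / (1.49 − 0.38) = 3.8018%
R_f = 5.27% − 0.38 × 3.8018% = 3.8253%
β_Ashcombe = Cov / Var(R_m) = 0.05890 / 0.03282 = 1.7946
E(R_Ashcombe) = R_f + β × MRP = 3.8253% + 1.7946 × 3.8018% = 10.65%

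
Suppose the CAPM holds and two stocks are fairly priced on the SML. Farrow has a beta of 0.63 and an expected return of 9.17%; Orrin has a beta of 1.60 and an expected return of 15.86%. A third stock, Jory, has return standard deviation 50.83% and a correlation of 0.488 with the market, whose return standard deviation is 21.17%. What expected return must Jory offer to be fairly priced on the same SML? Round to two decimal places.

MRP = (15.86% − 9.17%) / (1.60 − 0.63) = 6.8969%
R_f = 9.17% − 0.63 × 6.8969% = 4.8250%
β_Jory = ρ·σ_i/σ_m = 0.488 × 50.83 / 21.17 = 1.1717
E(R_Jory) = R_f + β × MRP = 4.8250% + 1.1717 × 6.8969% = 12.91%

12.91%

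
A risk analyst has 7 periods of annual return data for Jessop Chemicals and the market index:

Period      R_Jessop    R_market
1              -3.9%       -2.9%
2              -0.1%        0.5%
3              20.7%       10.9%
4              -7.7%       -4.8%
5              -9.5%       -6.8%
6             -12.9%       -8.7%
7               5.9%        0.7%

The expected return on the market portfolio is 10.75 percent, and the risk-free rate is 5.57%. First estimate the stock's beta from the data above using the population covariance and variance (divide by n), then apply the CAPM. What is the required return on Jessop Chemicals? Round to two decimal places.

14.56%

Mean R_i = (-3.9 − 0.1 + 20.7 − 7.7 − 9.5 − 12.9 + 5.9) / 7 = -1.0714%
Mean R_m = (-2.9 + 0.5 + 10.9 − 4.8 − 6.8 − 8.7 + 0.7) / 7 = -1.5857%
Σ(R_i − R̄_i)(R_m − R̄_m) = 442.9171  ⇒  Cov = 442.9171 / 7 = 63.2739
Σ(R_m − R̄_m)² = 255.3286  ⇒  Var(R_m) = 255.3286 / 7 = 36.4755
β = Cov / Var(R_m) = 63.2739 / 36.4755 = 1.7347
MRP = 10.75% − 5.57% = 5.18%
E(R) = R_f + β × MRP = 5.57% + 1.7347 × 5.18% = 14.56%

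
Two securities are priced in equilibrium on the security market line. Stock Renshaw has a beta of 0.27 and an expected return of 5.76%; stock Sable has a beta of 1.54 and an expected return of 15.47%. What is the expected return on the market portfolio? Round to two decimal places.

Both satisfy E(R) = R_f + β·MRP, so the slope of the SML is
MRP = (15.47% − 5.76%) / (1.54 − 0.27) = 9.71% / 1.27 = 7.6457%
R_f = E(R_Renshaw) − β_Renshaw·MRP = 5.76% − 0.27 × 7.6457% = 3.6957%
E(R_m) = R_f + MRP = 3.6957% + 7.6457% = 11.34%

11.34%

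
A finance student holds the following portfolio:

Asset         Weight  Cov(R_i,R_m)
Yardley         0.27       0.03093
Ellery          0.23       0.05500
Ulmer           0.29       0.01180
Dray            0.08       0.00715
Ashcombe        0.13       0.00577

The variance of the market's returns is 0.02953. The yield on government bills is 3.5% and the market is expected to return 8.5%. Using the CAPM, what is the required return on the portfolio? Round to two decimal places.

7.86%

β_Yardley = 0.03093 / 0.02953 = 1.0474
β_Ellery = 0.05500 / 0.02953 = 1.8625
β_Ulmer = 0.01180 / 0.02953 = 0.3996
β_Dray = 0.00715 / 0.02953 = 0.2421
β_Ashcombe = 0.00577 / 0.02953 = 0.1954
β_P = Σ w_i β_i = 0.27×1.0474 + 0.23×1.8625 + 0.29×0.3996 + 0.08×0.2421 + 0.13×0.1954 = 0.8718
MRP = 8.5% − 3.5% = 5.00%
E(R_P) = R_f + β_P × MRP = 3.5% + 0.8718 × 5.0% = 7.86%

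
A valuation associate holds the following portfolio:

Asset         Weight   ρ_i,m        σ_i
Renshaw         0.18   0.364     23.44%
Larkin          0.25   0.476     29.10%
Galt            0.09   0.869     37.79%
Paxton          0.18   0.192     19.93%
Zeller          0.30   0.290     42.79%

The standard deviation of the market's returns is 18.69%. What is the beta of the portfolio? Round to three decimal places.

β_Renshaw = 0.364 × 23.44% / 18.69% = 0.4565
β_Larkin = 0.476 × 29.10% / 18.69% = 0.7411
β_Galt = 0.869 × 37.79% / 18.69% = 1.7571
β_Paxton = 0.192 × 19.93% / 18.69% = 0.2047
β_Zeller = 0.290 × 42.79% / 18.69% = 0.6639
β_P = Σ w_i β_i = 0.18×0.4565 + 0.25×0.7411 + 0.09×1.7571 + 0.18×0.2047 + 0.30×0.6639 = 0.6616

0.662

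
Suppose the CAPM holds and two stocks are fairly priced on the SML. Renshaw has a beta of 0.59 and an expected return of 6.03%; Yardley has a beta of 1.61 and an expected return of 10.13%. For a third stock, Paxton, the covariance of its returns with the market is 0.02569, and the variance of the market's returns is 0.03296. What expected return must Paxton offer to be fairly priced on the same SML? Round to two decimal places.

6.79%

MRP = (10.13% − 6.03%) / (1.61 − 0.59) = 4.0196%
R_f = 6.03% − 0.59 × 4.0196% = 3.6584%
β_Paxton = Cov / Var(R_m) = 0.02569 / 0.03296 = 0.7794
E(R_Paxton) = R_f + β × MRP = 3.6584% + 0.7794 × 4.0196% = 6.79%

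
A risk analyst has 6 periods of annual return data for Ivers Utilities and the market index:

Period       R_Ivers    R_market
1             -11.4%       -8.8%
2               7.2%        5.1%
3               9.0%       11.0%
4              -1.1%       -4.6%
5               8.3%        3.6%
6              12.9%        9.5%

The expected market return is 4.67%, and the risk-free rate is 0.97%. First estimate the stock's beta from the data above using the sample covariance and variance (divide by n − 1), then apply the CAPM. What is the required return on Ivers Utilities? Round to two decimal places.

Mean R_i = (-11.4 + 7.2 + 9.0 − 1.1 + 8.3 + 12.9) / 6 = 4.1500%
Mean R_m = (-8.8 + 5.1 + 11.0 − 4.6 + 3.6 + 9.5) / 6 = 2.6333%
Σ(R_i − R̄_i)(R_m − R̄_m) = 327.9600  ⇒  Cov = 327.9600 / 5 = 65.5920
Σ(R_m − R̄_m)² = 307.2133  ⇒  Var(R_m) = 307.2133 / 5 = 61.4427
β = Cov / Var(R_m) = 65.5920 / 61.4427 = 1.0675
MRP = 4.67% − 0.97% = 3.70%
E(R) = R_f + β × MRP = 0.97% + 1.0675 × 3.70% = 4.92%

4.92%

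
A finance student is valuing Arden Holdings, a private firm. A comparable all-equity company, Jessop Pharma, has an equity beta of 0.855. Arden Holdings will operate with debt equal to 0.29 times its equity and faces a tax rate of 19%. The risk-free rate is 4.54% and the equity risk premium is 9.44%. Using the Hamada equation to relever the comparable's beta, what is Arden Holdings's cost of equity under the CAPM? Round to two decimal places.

14.51%

β_L = β_U × [1 + (1 − t)(D/E)] = 0.855 × [1 + (1 − 0.19) × 0.29]
    = 0.855 × [1 + 0.81 × 0.29] = 0.855 × 1.2349 = 1.0558
E(R) = R_f + β_L × MRP = 4.54% + 1.0558 × 9.44% = 14.51%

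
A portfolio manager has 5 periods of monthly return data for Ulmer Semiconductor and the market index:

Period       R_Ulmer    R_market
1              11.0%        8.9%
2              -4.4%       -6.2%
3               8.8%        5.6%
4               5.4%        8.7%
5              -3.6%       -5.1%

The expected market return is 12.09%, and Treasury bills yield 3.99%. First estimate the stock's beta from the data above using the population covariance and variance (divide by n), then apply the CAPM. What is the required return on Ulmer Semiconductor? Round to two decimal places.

11.23%

Mean R_i = (11.0 − 4.4 + 8.8 + 5.4 − 3.6) / 5 = 3.4400%
Mean R_m = (8.9 − 6.2 + 5.6 + 8.7 − 5.1) / 5 = 2.3800%
Σ(R_i − R̄_i)(R_m − R̄_m) = 198.8640  ⇒  Cov = 198.8640 / 5 = 39.7728
Σ(R_m − R̄_m)² = 222.3880  ⇒  Var(R_m) = 222.3880 / 5 = 44.4776
β = Cov / Var(R_m) = 39.7728 / 44.4776 = 0.8942
MRP = 12.09% − 3.99% = 8.10%
E(R) = R_f + β × MRP = 3.99% + 0.8942 × 8.10% = 11.23%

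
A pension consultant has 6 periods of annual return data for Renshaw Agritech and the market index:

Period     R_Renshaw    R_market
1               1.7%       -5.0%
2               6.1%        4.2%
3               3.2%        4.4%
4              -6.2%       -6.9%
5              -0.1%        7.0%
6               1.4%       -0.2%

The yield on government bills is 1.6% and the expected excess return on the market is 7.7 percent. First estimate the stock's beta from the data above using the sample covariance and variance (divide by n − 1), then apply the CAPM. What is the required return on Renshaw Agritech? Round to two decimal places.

5.01%

Mean R_i = (1.7 + 6.1 + 3.2 − 6.2 − 0.1 + 1.4) / 6 = 1.0167%
Mean R_m = (-5.0 + 4.2 + 4.4 − 6.9 + 7.0 − 0.2) / 6 = 0.5833%
Σ(R_i − R̄_i)(R_m − R̄_m) = 69.4417  ⇒  Cov = 69.4417 / 5 = 13.8883
Σ(R_m − R̄_m)² = 156.6083  ⇒  Var(R_m) = 156.6083 / 5 = 31.3217
β = Cov / Var(R_m) = 13.8883 / 31.3217 = 0.4434
E(R) = R_f + β × MRP = 1.6% + 0.4434 × 7.7% = 5.01%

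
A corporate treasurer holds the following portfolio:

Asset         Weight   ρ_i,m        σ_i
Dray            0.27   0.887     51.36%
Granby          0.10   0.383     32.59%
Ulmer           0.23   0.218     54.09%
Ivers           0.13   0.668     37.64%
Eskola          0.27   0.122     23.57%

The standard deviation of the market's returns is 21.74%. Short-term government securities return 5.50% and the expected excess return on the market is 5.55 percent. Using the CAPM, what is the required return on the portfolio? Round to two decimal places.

10.68%

β_Dray = 0.887 × 51.36% / 21.74% = 2.0955
β_Granby = 0.383 × 32.59% / 21.74% = 0.5741
β_Ulmer = 0.218 × 54.09% / 21.74% = 0.5424
β_Ivers = 0.668 × 37.64% / 21.74% = 1.1566
β_Eskola = 0.122 × 23.57% / 21.74% = 0.1323
β_P = Σ w_i β_i = 0.27×2.0955 + 0.10×0.5741 + 0.23×0.5424 + 0.13×1.1566 + 0.27×0.1323 = 0.9340
E(R_P) = R_f + β_P × MRP = 5.50% + 0.9340 × 5.55% = 10.68%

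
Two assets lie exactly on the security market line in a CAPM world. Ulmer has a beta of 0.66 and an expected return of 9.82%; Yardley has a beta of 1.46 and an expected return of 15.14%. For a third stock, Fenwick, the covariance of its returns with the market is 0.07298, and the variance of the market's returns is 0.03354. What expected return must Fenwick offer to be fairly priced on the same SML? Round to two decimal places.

MRP = (15.14% − 9.82%) / (1.46 − 0.66) = 6.6500%
R_f = 9.82% − 0.66 × 6.6500% = 5.4310%
β_Fenwick = Cov / Var(R_m) = 0.07298 / 0.03354 = 2.1759
E(R_Fenwick) = R_f + β × MRP = 5.4310% + 2.1759 × 6.6500% = 19.90%

19.90%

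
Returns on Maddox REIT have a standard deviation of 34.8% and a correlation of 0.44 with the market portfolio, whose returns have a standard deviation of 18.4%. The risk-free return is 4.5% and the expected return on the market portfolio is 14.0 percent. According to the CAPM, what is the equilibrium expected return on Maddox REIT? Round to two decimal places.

12.41%

β = ρ × σ_i / σ_m = 0.44 × 34.8% / 18.4% = 0.8322
MRP = 14.0% − 4.5% = 9.50%
E(R) = 4.5% + 0.8322 × 9.5% = 12.41%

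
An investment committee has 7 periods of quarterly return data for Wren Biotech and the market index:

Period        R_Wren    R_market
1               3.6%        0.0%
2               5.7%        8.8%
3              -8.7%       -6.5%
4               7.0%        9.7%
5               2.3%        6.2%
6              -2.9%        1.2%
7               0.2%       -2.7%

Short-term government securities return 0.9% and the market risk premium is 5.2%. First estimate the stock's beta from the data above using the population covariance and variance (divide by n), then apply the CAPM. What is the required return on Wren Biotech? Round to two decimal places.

4.84%

Mean R_i = (3.6 + 5.7 − 8.7 + 7.0 + 2.3 − 2.9 + 0.2) / 7 = 1.0286%
Mean R_m = (0.0 + 8.8 − 6.5 + 9.7 + 6.2 + 1.2 − 2.7) / 7 = 2.3857%
Σ(R_i − R̄_i)(R_m − R̄_m) = 167.6729  ⇒  Cov = 167.6729 / 7 = 23.9533
Σ(R_m − R̄_m)² = 221.1086  ⇒  Var(R_m) = 221.1086 / 7 = 31.5869
β = Cov / Var(R_m) = 23.9533 / 31.5869 = 0.7583
E(R) = R_f + β × MRP = 0.9% + 0.7583 × 5.2% = 4.84%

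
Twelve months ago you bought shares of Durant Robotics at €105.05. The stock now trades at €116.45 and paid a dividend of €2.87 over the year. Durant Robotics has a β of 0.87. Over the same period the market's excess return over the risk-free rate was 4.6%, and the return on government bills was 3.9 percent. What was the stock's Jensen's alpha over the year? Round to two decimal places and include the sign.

Realised HPR = (P1 + D1 − P0) / P0 = (116.45 + 2.87 − 105.05) / 105.05 = 14.27 / 105.05 = 13.5840%
CAPM required = R_f + β·MRP = 3.9% + 0.87 × 4.6% = 7.9020%
α = realised − required = 13.5840% − 7.9020% = +5.68%

+5.68%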